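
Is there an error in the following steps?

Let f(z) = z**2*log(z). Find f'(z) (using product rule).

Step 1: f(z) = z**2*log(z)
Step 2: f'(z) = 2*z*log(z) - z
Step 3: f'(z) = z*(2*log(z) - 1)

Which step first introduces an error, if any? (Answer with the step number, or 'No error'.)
Step 2

Step 2 is incorrect due to a sign flip.
The step shows: 2*z*log(z) - z
The correct value should be: 2*z*log(z) + z

Explanation: The sign of one term was flipped: the term z was incorrectly written as -z
The later steps are derived from this incorrect expression, so the error originates in Step 2.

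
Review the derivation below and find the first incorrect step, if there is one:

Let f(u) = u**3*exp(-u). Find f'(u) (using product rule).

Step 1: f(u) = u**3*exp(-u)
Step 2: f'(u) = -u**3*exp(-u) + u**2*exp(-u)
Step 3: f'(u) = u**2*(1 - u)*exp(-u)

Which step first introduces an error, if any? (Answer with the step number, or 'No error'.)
Step 2

Step 2 is incorrect due to a wrong coefficient.
The step shows: -u**3*exp(-u) + u**2*exp(-u)
The correct value should be: -u**3*exp(-u) + 3*u**2*exp(-u)

Explanation: The coefficient 3 was incorrectly written as 1: the term 3*u**2*exp(-u) was incorrectly written as u**2*exp(-u)
The later steps are derived from this incorrect expression, so the error originates in Step 2.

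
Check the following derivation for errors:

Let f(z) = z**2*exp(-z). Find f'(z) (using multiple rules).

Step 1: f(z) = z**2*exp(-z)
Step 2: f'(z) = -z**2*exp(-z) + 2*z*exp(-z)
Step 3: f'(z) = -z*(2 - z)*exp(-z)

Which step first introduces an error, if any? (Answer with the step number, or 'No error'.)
Step 3

Step 3 is incorrect due to a sign flip.
The step shows: -z*(2 - z)*exp(-z)
The correct value should be: z*(2 - z)*exp(-z)

Explanation: The sign of the whole expression was flipped: the term z*(2 - z)*exp(-z) was incorrectly written as -z*(2 - z)*exp(-z)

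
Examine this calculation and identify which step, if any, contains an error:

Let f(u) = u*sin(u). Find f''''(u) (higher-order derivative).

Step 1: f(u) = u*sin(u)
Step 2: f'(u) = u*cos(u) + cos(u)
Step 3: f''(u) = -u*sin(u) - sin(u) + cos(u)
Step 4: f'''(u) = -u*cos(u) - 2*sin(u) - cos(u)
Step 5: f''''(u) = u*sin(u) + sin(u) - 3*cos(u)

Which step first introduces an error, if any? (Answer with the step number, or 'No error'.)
Step 2

Step 2 is incorrect due to a wrong trig function.
The step shows: u*cos(u) + cos(u)
The correct value should be: u*cos(u) + sin(u)

Explanation: sin(u) was incorrectly written as cos(u): the term sin(u) was incorrectly written as cos(u)
The later steps are derived from this incorrect expression, so the error originates in Step 2.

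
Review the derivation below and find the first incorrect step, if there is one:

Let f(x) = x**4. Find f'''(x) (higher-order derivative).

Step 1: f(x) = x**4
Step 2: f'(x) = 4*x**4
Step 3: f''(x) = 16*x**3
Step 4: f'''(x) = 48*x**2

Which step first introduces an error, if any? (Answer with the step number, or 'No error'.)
Step 2

Step 2 is incorrect due to a wrong exponent.
The step shows: 4*x**4
The correct value should be: 4*x**3

Explanation: The exponent 3 on x was incorrectly written as 4: the term 4*x**3 was incorrectly written as 4*x**4
The later steps are derived from this incorrect expression, so the error originates in Step 2.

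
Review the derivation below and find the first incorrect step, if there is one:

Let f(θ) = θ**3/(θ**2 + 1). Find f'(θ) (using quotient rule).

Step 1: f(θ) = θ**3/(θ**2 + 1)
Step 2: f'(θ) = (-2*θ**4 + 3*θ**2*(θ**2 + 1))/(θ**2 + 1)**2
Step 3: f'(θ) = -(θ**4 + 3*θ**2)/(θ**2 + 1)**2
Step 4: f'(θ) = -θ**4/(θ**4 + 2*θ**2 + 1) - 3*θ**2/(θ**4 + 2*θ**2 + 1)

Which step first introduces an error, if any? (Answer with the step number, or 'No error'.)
Step 3

Step 3 is incorrect due to a sign flip.
The step shows: -(θ**4 + 3*θ**2)/(θ**2 + 1)**2
The correct value should be: (θ**4 + 3*θ**2)/(θ**2 + 1)**2

Explanation: The sign of the whole expression was flipped: the term (θ**4 + 3*θ**2)/(θ**2 + 1)**2 was incorrectly written as -(θ**4 + 3*θ**2)/(θ**2 + 1)**2
The later steps are derived from this incorrect expression, so the error originates in Step 3.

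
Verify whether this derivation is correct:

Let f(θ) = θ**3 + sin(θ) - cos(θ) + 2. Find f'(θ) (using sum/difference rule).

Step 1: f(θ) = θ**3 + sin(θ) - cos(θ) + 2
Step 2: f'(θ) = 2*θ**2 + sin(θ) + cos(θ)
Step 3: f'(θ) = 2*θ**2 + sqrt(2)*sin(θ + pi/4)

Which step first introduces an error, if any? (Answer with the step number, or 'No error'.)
Step 2

Step 2 is incorrect due to a wrong coefficient.
The step shows: 2*θ**2 + sin(θ) + cos(θ)
The correct value should be: 3*θ**2 + sin(θ) + cos(θ)

Explanation: The coefficient 3 was incorrectly written as 2: the term 3*θ**2 was incorrectly written as 2*θ**2
The later steps are derived from this incorrect expression, so the error originates in Step 2.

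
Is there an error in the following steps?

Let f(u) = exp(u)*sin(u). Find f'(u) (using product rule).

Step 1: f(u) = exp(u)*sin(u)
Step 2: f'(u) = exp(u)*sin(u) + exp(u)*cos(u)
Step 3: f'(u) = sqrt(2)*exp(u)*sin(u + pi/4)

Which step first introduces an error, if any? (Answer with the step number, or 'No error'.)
No error

All steps in this derivation are correct.
The final answer f'(u) = sqrt(2)*exp(u)*sin(u + pi/4) is valid.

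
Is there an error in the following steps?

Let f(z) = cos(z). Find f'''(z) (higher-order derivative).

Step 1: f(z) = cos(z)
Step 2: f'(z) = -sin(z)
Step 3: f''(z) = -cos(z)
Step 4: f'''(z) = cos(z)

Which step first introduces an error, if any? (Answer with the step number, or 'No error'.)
Step 4

Step 4 is incorrect due to a wrong trig function.
The step shows: cos(z)
The correct value should be: sin(z)

Explanation: sin(z) was incorrectly written as cos(z): the term sin(z) was incorrectly written as cos(z)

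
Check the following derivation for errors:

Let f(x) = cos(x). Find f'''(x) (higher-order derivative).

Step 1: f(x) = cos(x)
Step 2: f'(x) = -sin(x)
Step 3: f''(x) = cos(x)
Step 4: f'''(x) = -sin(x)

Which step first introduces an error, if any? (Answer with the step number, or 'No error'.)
Step 3

Step 3 is incorrect due to a sign flip.
The step shows: cos(x)
The correct value should be: -cos(x)

Explanation: The sign of the whole expression was flipped: the term -cos(x) was incorrectly written as cos(x)
The later steps are derived from this incorrect expression, so the error originates in Step 3.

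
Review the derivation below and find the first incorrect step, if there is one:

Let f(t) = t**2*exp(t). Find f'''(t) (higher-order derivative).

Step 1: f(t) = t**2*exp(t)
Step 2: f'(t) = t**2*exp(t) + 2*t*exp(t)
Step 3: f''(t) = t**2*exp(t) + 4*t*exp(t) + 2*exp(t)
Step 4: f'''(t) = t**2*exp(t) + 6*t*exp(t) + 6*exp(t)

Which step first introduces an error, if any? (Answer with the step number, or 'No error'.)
No error

All steps in this derivation are correct.
The final answer f'''(t) = t**2*exp(t) + 6*t*exp(t) + 6*exp(t) is valid.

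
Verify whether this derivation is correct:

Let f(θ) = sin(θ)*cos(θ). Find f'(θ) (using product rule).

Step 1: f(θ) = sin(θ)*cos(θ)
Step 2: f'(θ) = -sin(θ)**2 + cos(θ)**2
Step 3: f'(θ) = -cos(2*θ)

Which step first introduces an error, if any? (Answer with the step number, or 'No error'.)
Step 3

Step 3 is incorrect due to a sign flip.
The step shows: -cos(2*θ)
The correct value should be: cos(2*θ)

Explanation: The sign of the whole expression was flipped: the term cos(2*θ) was incorrectly written as -cos(2*θ)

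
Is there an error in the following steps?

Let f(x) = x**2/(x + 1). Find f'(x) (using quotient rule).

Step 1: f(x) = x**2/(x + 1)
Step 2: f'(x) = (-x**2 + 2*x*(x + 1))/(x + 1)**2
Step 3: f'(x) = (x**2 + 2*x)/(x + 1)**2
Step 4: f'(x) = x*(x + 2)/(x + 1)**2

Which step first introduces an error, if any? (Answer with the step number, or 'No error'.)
No error

All steps in this derivation are correct.
The final answer f'(x) = x*(x + 2)/(x + 1)**2 is valid.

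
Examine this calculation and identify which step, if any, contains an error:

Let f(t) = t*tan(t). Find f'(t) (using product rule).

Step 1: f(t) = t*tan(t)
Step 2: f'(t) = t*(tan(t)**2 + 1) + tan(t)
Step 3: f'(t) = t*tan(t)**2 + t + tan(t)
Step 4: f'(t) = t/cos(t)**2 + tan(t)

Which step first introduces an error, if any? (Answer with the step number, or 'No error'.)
No error

All steps in this derivation are correct.
The final answer f'(t) = t/cos(t)**2 + tan(t) is valid.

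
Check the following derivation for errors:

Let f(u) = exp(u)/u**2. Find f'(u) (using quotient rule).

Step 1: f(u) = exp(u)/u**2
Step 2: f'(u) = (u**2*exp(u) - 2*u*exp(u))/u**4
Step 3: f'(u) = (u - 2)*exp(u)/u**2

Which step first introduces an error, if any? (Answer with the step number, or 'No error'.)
Step 3

Step 3 is incorrect due to a wrong exponent.
The step shows: (u - 2)*exp(u)/u**2
The correct value should be: (u - 2)*exp(u)/u**3

Explanation: The exponent -3 on u was incorrectly written as -2: the term (u - 2)*exp(u)/u**3 was incorrectly written as (u - 2)*exp(u)/u**2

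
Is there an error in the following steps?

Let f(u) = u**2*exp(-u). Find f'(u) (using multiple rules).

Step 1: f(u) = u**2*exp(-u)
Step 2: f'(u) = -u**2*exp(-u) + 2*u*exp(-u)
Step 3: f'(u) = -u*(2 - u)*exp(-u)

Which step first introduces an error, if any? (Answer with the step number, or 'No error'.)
Step 3

Step 3 is incorrect due to a sign flip.
The step shows: -u*(2 - u)*exp(-u)
The correct value should be: u*(2 - u)*exp(-u)

Explanation: The sign of the whole expression was flipped: the term u*(2 - u)*exp(-u) was incorrectly written as -u*(2 - u)*exp(-u)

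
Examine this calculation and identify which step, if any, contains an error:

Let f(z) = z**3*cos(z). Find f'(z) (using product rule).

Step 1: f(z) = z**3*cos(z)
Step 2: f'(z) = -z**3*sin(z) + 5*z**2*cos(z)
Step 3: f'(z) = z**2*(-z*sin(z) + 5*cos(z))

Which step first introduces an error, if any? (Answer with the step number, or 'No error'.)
Step 2

Step 2 is incorrect due to a wrong coefficient.
The step shows: -z**3*sin(z) + 5*z**2*cos(z)
The correct value should be: -z**3*sin(z) + 3*z**2*cos(z)

Explanation: The coefficient 3 was incorrectly written as 5: the term 3*z**2*cos(z) was incorrectly written as 5*z**2*cos(z)
The later steps are derived from this incorrect expression, so the error originates in Step 2.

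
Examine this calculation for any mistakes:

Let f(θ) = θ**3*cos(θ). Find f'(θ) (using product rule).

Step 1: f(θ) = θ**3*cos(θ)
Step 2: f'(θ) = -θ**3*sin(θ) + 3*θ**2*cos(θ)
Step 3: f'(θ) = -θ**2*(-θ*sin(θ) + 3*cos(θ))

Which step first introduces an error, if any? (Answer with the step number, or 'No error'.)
Step 3

Step 3 is incorrect due to a sign flip.
The step shows: -θ**2*(-θ*sin(θ) + 3*cos(θ))
The correct value should be: θ**2*(-θ*sin(θ) + 3*cos(θ))

Explanation: The sign of the whole expression was flipped: the term θ**2*(-θ*sin(θ) + 3*cos(θ)) was incorrectly written as -θ**2*(-θ*sin(θ) + 3*cos(θ))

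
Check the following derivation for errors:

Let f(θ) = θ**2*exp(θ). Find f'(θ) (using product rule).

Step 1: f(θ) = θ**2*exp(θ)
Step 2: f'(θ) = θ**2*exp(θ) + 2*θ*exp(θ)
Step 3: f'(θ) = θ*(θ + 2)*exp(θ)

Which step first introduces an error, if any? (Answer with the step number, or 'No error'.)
No error

All steps in this derivation are correct.
The final answer f'(θ) = θ*(θ + 2)*exp(θ) is valid.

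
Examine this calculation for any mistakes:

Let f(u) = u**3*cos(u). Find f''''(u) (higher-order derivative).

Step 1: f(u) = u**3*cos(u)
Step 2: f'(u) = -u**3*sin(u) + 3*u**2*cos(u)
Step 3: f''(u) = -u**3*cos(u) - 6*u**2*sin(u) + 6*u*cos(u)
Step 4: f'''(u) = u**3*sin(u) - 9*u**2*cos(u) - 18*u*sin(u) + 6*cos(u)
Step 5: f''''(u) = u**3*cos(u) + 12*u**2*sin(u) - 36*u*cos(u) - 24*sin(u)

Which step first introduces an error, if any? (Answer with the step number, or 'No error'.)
No error

All steps in this derivation are correct.
The final answer f''''(u) = u**3*cos(u) + 12*u**2*sin(u) - 36*u*cos(u) - 24*sin(u) is valid.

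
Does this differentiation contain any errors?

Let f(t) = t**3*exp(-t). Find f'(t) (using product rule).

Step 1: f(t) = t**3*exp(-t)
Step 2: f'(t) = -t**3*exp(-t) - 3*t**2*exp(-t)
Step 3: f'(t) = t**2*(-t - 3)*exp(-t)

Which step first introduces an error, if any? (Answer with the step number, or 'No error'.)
Step 2

Step 2 is incorrect due to a sign flip.
The step shows: -t**3*exp(-t) - 3*t**2*exp(-t)
The correct value should be: -t**3*exp(-t) + 3*t**2*exp(-t)

Explanation: The sign of one term was flipped: the term 3*t**2*exp(-t) was incorrectly written as -3*t**2*exp(-t)
The later steps are derived from this incorrect expression, so the error originates in Step 2.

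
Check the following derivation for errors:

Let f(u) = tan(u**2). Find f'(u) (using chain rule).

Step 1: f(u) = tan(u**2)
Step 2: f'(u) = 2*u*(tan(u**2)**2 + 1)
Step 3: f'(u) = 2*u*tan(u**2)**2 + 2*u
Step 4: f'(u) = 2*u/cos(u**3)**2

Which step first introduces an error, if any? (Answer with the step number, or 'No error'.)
Step 4

Step 4 is incorrect due to a wrong exponent.
The step shows: 2*u/cos(u**3)**2
The correct value should be: 2*u/cos(u**2)**2

Explanation: The exponent 2 on u was incorrectly written as 3: the term 2*u/cos(u**2)**2 was incorrectly written as 2*u/cos(u**3)**2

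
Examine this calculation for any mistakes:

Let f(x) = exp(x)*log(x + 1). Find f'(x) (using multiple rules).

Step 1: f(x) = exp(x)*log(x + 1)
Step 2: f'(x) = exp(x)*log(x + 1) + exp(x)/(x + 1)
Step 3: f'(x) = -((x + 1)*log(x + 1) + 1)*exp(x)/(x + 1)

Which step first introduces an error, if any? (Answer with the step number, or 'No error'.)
Step 3

Step 3 is incorrect due to a sign flip.
The step shows: -((x + 1)*log(x + 1) + 1)*exp(x)/(x + 1)
The correct value should be: ((x + 1)*log(x + 1) + 1)*exp(x)/(x + 1)

Explanation: The sign of the whole expression was flipped: the term ((x + 1)*log(x + 1) + 1)*exp(x)/(x + 1) was incorrectly written as -((x + 1)*log(x + 1) + 1)*exp(x)/(x + 1)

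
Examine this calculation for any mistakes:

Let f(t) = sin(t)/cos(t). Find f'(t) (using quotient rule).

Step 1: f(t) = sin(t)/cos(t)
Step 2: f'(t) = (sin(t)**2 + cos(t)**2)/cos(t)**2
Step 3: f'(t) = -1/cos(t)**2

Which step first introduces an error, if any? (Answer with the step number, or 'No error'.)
Step 3

Step 3 is incorrect due to a sign flip.
The step shows: -1/cos(t)**2
The correct value should be: cos(t)**(-2)

Explanation: The sign of the whole expression was flipped: the term cos(t)**(-2) was incorrectly written as -1/cos(t)**2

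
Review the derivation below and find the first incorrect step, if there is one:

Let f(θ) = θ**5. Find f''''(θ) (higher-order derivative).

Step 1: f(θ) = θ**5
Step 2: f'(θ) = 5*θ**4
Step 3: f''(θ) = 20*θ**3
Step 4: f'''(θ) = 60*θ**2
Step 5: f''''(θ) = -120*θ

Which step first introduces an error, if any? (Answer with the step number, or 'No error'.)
Step 5

Step 5 is incorrect due to a sign flip.
The step shows: -120*θ
The correct value should be: 120*θ

Explanation: The sign of the whole expression was flipped: the term 120*θ was incorrectly written as -120*θ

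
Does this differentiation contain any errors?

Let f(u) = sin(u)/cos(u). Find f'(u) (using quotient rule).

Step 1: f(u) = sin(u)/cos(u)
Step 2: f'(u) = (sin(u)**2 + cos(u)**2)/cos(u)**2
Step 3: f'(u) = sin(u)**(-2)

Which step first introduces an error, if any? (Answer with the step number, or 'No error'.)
Step 3

Step 3 is incorrect due to a wrong trig function.
The step shows: sin(u)**(-2)
The correct value should be: cos(u)**(-2)

Explanation: cos(u) was incorrectly written as sin(u): the term cos(u)**(-2) was incorrectly written as sin(u)**(-2)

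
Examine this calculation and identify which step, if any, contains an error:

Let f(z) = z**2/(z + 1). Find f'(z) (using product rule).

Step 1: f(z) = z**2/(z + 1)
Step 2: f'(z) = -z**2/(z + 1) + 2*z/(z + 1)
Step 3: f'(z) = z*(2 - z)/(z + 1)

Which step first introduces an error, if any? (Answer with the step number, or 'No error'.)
Step 2

Step 2 is incorrect due to a wrong exponent.
The step shows: -z**2/(z + 1) + 2*z/(z + 1)
The correct value should be: -z**2/(z + 1)**2 + 2*z/(z + 1)

Explanation: The exponent -2 on z + 1 was incorrectly written as -1: the term -z**2/(z + 1)**2 was incorrectly written as -z**2/(z + 1)
The later steps are derived from this incorrect expression, so the error originates in Step 2.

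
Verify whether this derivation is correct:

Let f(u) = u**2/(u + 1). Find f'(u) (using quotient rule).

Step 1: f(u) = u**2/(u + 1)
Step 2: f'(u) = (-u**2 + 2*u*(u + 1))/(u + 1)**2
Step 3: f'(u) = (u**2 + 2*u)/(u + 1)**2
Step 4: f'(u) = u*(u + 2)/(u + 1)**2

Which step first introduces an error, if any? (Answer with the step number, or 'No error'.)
No error

All steps in this derivation are correct.
The final answer f'(u) = u*(u + 2)/(u + 1)**2 is valid.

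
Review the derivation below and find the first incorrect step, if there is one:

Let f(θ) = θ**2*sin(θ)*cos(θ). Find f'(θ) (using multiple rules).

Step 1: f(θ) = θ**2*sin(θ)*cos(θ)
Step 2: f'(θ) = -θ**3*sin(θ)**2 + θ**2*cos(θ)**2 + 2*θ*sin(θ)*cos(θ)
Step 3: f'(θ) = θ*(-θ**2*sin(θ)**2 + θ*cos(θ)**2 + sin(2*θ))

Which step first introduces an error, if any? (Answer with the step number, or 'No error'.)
Step 2

Step 2 is incorrect due to a wrong exponent.
The step shows: -θ**3*sin(θ)**2 + θ**2*cos(θ)**2 + 2*θ*sin(θ)*cos(θ)
The correct value should be: -θ**2*sin(θ)**2 + θ**2*cos(θ)**2 + 2*θ*sin(θ)*cos(θ)

Explanation: The exponent 2 on θ was incorrectly written as 3: the term -θ**2*sin(θ)**2 was incorrectly written as -θ**3*sin(θ)**2
The later steps are derived from this incorrect expression, so the error originates in Step 2.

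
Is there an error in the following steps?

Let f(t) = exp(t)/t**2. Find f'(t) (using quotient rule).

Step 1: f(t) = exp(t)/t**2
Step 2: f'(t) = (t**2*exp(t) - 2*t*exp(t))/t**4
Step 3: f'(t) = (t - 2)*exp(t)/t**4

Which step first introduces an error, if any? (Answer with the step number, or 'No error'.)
Step 3

Step 3 is incorrect due to a wrong exponent.
The step shows: (t - 2)*exp(t)/t**4
The correct value should be: (t - 2)*exp(t)/t**3

Explanation: The exponent -3 on t was incorrectly written as -4: the term (t - 2)*exp(t)/t**3 was incorrectly written as (t - 2)*exp(t)/t**4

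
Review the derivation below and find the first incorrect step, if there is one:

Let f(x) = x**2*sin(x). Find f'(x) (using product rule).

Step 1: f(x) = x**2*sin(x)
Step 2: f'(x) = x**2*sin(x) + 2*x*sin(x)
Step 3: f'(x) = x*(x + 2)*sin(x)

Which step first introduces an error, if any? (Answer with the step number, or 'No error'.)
Step 2

Step 2 is incorrect due to a wrong trig function.
The step shows: x**2*sin(x) + 2*x*sin(x)
The correct value should be: x**2*cos(x) + 2*x*sin(x)

Explanation: cos(x) was incorrectly written as sin(x): the term x**2*cos(x) was incorrectly written as x**2*sin(x)
The later steps are derived from this incorrect expression, so the error originates in Step 2.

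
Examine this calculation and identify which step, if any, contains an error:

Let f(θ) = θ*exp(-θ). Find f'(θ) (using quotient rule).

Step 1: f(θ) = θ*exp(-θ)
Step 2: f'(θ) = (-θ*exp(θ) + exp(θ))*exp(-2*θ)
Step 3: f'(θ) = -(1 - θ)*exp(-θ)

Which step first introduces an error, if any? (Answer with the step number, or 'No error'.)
Step 3

Step 3 is incorrect due to a sign flip.
The step shows: -(1 - θ)*exp(-θ)
The correct value should be: (1 - θ)*exp(-θ)

Explanation: The sign of the whole expression was flipped: the term (1 - θ)*exp(-θ) was incorrectly written as -(1 - θ)*exp(-θ)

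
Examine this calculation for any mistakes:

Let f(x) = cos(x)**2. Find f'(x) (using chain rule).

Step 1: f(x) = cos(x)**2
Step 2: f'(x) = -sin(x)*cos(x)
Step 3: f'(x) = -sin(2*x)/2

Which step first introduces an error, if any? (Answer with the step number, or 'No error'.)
Step 2

Step 2 is incorrect due to a wrong coefficient.
The step shows: -sin(x)*cos(x)
The correct value should be: -2*sin(x)*cos(x)

Explanation: The coefficient -2 was incorrectly written as -1: the term -2*sin(x)*cos(x) was incorrectly written as -sin(x)*cos(x)
The later steps are derived from this incorrect expression, so the error originates in Step 2.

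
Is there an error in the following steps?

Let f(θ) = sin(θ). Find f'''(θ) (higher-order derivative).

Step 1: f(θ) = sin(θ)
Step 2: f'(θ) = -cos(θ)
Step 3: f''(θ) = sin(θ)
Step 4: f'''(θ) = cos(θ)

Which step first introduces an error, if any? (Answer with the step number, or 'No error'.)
Step 2

Step 2 is incorrect due to a sign flip.
The step shows: -cos(θ)
The correct value should be: cos(θ)

Explanation: The sign of the whole expression was flipped: the term cos(θ) was incorrectly written as -cos(θ)
The later steps are derived from this incorrect expression, so the error originates in Step 2.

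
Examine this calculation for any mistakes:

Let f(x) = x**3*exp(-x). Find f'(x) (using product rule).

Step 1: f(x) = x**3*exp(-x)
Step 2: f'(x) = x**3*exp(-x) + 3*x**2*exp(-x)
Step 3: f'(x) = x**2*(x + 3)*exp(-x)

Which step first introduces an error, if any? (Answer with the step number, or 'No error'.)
Step 2

Step 2 is incorrect due to a sign flip.
The step shows: x**3*exp(-x) + 3*x**2*exp(-x)
The correct value should be: -x**3*exp(-x) + 3*x**2*exp(-x)

Explanation: The sign of one term was flipped: the term -x**3*exp(-x) was incorrectly written as x**3*exp(-x)
The later steps are derived from this incorrect expression, so the error originates in Step 2.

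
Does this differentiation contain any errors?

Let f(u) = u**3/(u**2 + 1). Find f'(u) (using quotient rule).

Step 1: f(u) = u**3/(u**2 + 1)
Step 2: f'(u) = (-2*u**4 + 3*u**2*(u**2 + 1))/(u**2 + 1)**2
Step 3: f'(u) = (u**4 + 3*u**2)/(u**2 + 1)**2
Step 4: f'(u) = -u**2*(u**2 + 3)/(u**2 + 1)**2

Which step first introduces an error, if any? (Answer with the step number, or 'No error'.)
Step 4

Step 4 is incorrect due to a sign flip.
The step shows: -u**2*(u**2 + 3)/(u**2 + 1)**2
The correct value should be: u**2*(u**2 + 3)/(u**2 + 1)**2

Explanation: The sign of the whole expression was flipped: the term u**2*(u**2 + 3)/(u**2 + 1)**2 was incorrectly written as -u**2*(u**2 + 3)/(u**2 + 1)**2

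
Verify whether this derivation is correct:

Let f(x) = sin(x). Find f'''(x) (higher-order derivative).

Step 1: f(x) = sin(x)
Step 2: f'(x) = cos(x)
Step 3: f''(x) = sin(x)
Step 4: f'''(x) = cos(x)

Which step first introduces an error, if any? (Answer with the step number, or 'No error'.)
Step 3

Step 3 is incorrect due to a sign flip.
The step shows: sin(x)
The correct value should be: -sin(x)

Explanation: The sign of the whole expression was flipped: the term -sin(x) was incorrectly written as sin(x)
The later steps are derived from this incorrect expression, so the error originates in Step 3.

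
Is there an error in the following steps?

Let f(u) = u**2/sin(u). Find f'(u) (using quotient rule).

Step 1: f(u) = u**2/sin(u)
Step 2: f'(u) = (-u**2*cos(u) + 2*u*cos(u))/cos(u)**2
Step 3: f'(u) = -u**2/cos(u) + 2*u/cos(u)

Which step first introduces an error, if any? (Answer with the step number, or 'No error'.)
Step 2

Step 2 is incorrect due to a wrong trig function.
The step shows: (-u**2*cos(u) + 2*u*cos(u))/cos(u)**2
The correct value should be: (-u**2*cos(u) + 2*u*sin(u))/sin(u)**2

Explanation: sin(u) was incorrectly written as cos(u): the term (-u**2*cos(u) + 2*u*sin(u))/sin(u)**2 was incorrectly written as (-u**2*cos(u) + 2*u*cos(u))/cos(u)**2
The later steps are derived from this incorrect expression, so the error originates in Step 2.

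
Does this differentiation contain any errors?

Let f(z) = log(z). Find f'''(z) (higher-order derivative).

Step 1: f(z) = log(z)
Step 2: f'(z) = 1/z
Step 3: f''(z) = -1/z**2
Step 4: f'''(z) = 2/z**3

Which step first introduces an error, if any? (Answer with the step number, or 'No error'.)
No error

All steps in this derivation are correct.
The final answer f'''(z) = 2/z**3 is valid.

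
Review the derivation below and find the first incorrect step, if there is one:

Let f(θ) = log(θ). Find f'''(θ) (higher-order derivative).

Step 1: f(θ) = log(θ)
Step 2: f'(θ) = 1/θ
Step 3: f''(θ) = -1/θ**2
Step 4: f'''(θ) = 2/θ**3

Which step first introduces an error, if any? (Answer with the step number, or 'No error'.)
No error

All steps in this derivation are correct.
The final answer f'''(θ) = 2/θ**3 is valid.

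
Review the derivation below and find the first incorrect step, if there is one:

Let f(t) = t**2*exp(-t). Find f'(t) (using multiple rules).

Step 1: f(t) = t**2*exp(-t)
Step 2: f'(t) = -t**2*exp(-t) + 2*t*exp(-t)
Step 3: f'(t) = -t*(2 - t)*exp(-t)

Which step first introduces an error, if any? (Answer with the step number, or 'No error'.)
Step 3

Step 3 is incorrect due to a sign flip.
The step shows: -t*(2 - t)*exp(-t)
The correct value should be: t*(2 - t)*exp(-t)

Explanation: The sign of the whole expression was flipped: the term t*(2 - t)*exp(-t) was incorrectly written as -t*(2 - t)*exp(-t)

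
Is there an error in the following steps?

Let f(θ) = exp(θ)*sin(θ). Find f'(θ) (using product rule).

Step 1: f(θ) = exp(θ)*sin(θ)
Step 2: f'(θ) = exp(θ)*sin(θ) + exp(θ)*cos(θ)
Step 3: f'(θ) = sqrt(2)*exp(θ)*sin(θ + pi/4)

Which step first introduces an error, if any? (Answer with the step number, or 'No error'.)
No error

All steps in this derivation are correct.
The final answer f'(θ) = sqrt(2)*exp(θ)*sin(θ + pi/4) is valid.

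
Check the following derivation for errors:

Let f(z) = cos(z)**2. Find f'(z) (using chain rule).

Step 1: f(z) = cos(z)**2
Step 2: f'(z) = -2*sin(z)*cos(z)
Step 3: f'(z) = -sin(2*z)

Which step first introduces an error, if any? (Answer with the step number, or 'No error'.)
No error

All steps in this derivation are correct.
The final answer f'(z) = -sin(2*z) is valid.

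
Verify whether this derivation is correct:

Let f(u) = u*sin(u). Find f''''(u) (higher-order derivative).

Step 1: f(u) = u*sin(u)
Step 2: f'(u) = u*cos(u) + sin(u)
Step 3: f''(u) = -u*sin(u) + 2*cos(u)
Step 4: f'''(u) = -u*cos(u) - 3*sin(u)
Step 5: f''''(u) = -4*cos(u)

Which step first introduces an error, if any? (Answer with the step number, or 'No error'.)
Step 5

Step 5 is incorrect due to a dropped term.
The step shows: -4*cos(u)
The correct value should be: u*sin(u) - 4*cos(u)

Explanation: A term was dropped: the term u*sin(u) was incorrectly omitted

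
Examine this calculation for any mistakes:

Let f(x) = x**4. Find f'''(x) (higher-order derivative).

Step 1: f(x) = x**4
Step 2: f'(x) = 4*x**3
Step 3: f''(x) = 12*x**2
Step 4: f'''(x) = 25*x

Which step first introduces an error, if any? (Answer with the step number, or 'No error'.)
Step 4

Step 4 is incorrect due to a wrong coefficient.
The step shows: 25*x
The correct value should be: 24*x

Explanation: The coefficient 24 was incorrectly written as 25: the term 24*x was incorrectly written as 25*x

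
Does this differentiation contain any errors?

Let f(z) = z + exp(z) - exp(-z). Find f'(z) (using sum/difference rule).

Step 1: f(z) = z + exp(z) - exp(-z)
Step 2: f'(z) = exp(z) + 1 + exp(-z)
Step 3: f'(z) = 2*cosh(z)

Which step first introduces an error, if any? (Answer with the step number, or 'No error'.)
Step 3

Step 3 is incorrect due to a dropped term.
The step shows: 2*cosh(z)
The correct value should be: 2*cosh(z) + 1

Explanation: A term was dropped: the term 1 was incorrectly omitted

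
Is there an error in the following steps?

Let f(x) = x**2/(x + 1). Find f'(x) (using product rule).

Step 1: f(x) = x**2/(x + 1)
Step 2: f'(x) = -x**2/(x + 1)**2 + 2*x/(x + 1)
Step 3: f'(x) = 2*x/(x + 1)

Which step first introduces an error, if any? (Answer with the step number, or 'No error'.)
Step 3

Step 3 is incorrect due to a dropped term.
The step shows: 2*x/(x + 1)
The correct value should be: -x**2/(x**2 + 2*x + 1) + 2*x/(x + 1)

Explanation: A term was dropped: the term -x**2/(x**2 + 2*x + 1) was incorrectly omitted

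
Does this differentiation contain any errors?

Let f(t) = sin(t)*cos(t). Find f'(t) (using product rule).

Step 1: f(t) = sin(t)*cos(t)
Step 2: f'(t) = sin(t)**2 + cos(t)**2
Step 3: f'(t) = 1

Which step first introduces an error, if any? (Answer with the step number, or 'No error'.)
Step 2

Step 2 is incorrect due to a sign flip.
The step shows: sin(t)**2 + cos(t)**2
The correct value should be: -sin(t)**2 + cos(t)**2

Explanation: The sign of one term was flipped: the term -sin(t)**2 was incorrectly written as sin(t)**2
The later steps are derived from this incorrect expression, so the error originates in Step 2.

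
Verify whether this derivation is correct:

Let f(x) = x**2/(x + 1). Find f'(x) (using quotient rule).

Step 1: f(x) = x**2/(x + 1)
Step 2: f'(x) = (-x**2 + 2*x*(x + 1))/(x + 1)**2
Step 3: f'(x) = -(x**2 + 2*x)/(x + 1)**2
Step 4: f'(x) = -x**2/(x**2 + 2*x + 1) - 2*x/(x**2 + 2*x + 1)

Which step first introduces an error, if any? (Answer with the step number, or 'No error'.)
Step 3

Step 3 is incorrect due to a sign flip.
The step shows: -(x**2 + 2*x)/(x + 1)**2
The correct value should be: (x**2 + 2*x)/(x + 1)**2

Explanation: The sign of the whole expression was flipped: the term (x**2 + 2*x)/(x + 1)**2 was incorrectly written as -(x**2 + 2*x)/(x + 1)**2
The later steps are derived from this incorrect expression, so the error originates in Step 3.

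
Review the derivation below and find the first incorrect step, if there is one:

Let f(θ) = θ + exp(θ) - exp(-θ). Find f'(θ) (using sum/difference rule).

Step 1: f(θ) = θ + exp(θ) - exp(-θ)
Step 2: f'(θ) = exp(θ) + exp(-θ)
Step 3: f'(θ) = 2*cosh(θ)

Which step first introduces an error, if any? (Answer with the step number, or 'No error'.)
Step 2

Step 2 is incorrect due to a dropped term.
The step shows: exp(θ) + exp(-θ)
The correct value should be: exp(θ) + 1 + exp(-θ)

Explanation: A term was dropped: the term 1 was incorrectly omitted
The later steps are derived from this incorrect expression, so the error originates in Step 2.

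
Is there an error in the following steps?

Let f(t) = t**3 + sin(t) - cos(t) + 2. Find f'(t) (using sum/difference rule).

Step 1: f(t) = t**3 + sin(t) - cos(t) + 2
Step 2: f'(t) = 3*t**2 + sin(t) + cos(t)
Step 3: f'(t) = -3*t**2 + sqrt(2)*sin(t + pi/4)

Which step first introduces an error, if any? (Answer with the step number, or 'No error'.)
Step 3

Step 3 is incorrect due to a sign flip.
The step shows: -3*t**2 + sqrt(2)*sin(t + pi/4)
The correct value should be: 3*t**2 + sqrt(2)*sin(t + pi/4)

Explanation: The sign of one term was flipped: the term 3*t**2 was incorrectly written as -3*t**2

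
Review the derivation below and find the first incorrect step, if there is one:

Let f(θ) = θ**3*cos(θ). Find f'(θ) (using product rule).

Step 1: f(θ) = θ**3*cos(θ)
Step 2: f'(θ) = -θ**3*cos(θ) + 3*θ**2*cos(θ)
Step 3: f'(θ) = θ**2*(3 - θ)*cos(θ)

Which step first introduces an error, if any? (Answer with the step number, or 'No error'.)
Step 2

Step 2 is incorrect due to a wrong trig function.
The step shows: -θ**3*cos(θ) + 3*θ**2*cos(θ)
The correct value should be: -θ**3*sin(θ) + 3*θ**2*cos(θ)

Explanation: sin(θ) was incorrectly written as cos(θ): the term -θ**3*sin(θ) was incorrectly written as -θ**3*cos(θ)
The later steps are derived from this incorrect expression, so the error originates in Step 2.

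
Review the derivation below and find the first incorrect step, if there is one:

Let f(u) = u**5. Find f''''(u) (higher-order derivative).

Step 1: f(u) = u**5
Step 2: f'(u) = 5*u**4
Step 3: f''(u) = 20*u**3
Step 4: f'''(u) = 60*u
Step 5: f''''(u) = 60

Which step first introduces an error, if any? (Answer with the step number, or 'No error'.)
Step 4

Step 4 is incorrect due to a wrong exponent.
The step shows: 60*u
The correct value should be: 60*u**2

Explanation: The exponent 2 on u was incorrectly written as 1: the term 60*u**2 was incorrectly written as 60*u
The later steps are derived from this incorrect expression, so the error originates in Step 4.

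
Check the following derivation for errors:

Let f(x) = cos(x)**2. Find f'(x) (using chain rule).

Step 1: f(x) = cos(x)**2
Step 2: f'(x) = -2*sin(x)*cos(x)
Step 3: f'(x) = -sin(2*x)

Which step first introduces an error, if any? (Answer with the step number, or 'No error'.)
No error

All steps in this derivation are correct.
The final answer f'(x) = -sin(2*x) is valid.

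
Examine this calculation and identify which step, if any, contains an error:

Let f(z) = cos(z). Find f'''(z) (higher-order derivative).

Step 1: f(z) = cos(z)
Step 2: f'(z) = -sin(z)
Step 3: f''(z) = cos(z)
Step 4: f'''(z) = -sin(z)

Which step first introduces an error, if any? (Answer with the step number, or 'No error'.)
Step 3

Step 3 is incorrect due to a sign flip.
The step shows: cos(z)
The correct value should be: -cos(z)

Explanation: The sign of the whole expression was flipped: the term -cos(z) was incorrectly written as cos(z)
The later steps are derived from this incorrect expression, so the error originates in Step 3.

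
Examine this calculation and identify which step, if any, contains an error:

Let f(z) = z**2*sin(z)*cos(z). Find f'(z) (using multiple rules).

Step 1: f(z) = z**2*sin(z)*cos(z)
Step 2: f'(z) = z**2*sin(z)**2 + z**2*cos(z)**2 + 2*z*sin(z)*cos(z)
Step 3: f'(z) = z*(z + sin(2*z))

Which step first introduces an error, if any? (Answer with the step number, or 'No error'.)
Step 2

Step 2 is incorrect due to a sign flip.
The step shows: z**2*sin(z)**2 + z**2*cos(z)**2 + 2*z*sin(z)*cos(z)
The correct value should be: -z**2*sin(z)**2 + z**2*cos(z)**2 + 2*z*sin(z)*cos(z)

Explanation: The sign of one term was flipped: the term -z**2*sin(z)**2 was incorrectly written as z**2*sin(z)**2
The later steps are derived from this incorrect expression, so the error originates in Step 2.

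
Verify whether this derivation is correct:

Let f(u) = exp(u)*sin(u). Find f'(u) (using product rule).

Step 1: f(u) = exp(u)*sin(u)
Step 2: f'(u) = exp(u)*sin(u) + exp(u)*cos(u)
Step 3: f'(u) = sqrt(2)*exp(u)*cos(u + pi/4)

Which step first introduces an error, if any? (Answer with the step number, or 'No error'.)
Step 3

Step 3 is incorrect due to a wrong trig function.
The step shows: sqrt(2)*exp(u)*cos(u + pi/4)
The correct value should be: sqrt(2)*exp(u)*sin(u + pi/4)

Explanation: sin(u + pi/4) was incorrectly written as cos(u + pi/4): the term sqrt(2)*exp(u)*sin(u + pi/4) was incorrectly written as sqrt(2)*exp(u)*cos(u + pi/4)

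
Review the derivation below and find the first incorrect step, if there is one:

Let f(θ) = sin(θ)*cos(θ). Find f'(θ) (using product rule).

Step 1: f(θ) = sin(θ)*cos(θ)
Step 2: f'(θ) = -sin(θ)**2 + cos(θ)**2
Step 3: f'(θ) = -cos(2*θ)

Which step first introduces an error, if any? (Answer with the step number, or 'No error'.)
Step 3

Step 3 is incorrect due to a sign flip.
The step shows: -cos(2*θ)
The correct value should be: cos(2*θ)

Explanation: The sign of the whole expression was flipped: the term cos(2*θ) was incorrectly written as -cos(2*θ)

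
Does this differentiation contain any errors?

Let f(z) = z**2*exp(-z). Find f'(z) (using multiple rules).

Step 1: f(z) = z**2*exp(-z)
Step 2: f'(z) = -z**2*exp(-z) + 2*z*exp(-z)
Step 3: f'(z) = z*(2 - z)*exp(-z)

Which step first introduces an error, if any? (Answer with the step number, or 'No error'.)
No error

All steps in this derivation are correct.
The final answer f'(z) = z*(2 - z)*exp(-z) is valid.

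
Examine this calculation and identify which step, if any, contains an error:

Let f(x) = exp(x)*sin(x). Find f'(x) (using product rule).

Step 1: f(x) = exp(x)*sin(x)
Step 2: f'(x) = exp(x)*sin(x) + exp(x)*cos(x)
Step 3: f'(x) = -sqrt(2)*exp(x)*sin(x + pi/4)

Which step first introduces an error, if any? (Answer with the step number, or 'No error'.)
Step 3

Step 3 is incorrect due to a sign flip.
The step shows: -sqrt(2)*exp(x)*sin(x + pi/4)
The correct value should be: sqrt(2)*exp(x)*sin(x + pi/4)

Explanation: The sign of the whole expression was flipped: the term sqrt(2)*exp(x)*sin(x + pi/4) was incorrectly written as -sqrt(2)*exp(x)*sin(x + pi/4)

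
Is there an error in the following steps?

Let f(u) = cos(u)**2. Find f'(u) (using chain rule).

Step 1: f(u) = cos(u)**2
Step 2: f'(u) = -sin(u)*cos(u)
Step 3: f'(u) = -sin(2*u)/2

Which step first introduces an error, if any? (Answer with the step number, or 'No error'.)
Step 2

Step 2 is incorrect due to a wrong coefficient.
The step shows: -sin(u)*cos(u)
The correct value should be: -2*sin(u)*cos(u)

Explanation: The coefficient -2 was incorrectly written as -1: the term -2*sin(u)*cos(u) was incorrectly written as -sin(u)*cos(u)
The later steps are derived from this incorrect expression, so the error originates in Step 2.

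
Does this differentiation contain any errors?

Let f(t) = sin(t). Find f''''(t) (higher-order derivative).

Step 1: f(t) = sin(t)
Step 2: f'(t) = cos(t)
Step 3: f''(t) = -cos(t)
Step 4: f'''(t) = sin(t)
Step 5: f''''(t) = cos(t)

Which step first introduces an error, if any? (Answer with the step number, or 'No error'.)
Step 3

Step 3 is incorrect due to a wrong trig function.
The step shows: -cos(t)
The correct value should be: -sin(t)

Explanation: sin(t) was incorrectly written as cos(t): the term -sin(t) was incorrectly written as -cos(t)
The later steps are derived from this incorrect expression, so the error originates in Step 3.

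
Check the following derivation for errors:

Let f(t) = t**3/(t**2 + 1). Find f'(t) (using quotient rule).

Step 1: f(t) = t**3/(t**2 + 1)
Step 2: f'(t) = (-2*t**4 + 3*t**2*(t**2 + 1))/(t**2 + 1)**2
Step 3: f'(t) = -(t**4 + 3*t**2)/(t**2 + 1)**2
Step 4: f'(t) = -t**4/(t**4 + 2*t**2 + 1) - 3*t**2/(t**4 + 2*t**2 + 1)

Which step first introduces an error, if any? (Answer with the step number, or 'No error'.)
Step 3

Step 3 is incorrect due to a sign flip.
The step shows: -(t**4 + 3*t**2)/(t**2 + 1)**2
The correct value should be: (t**4 + 3*t**2)/(t**2 + 1)**2

Explanation: The sign of the whole expression was flipped: the term (t**4 + 3*t**2)/(t**2 + 1)**2 was incorrectly written as -(t**4 + 3*t**2)/(t**2 + 1)**2
The later steps are derived from this incorrect expression, so the error originates in Step 3.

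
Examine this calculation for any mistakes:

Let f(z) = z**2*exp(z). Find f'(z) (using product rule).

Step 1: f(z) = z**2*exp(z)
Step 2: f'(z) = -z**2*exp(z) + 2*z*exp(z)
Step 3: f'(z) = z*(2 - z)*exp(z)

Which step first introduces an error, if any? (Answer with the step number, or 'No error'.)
Step 2

Step 2 is incorrect due to a sign flip.
The step shows: -z**2*exp(z) + 2*z*exp(z)
The correct value should be: z**2*exp(z) + 2*z*exp(z)

Explanation: The sign of one term was flipped: the term z**2*exp(z) was incorrectly written as -z**2*exp(z)
The later steps are derived from this incorrect expression, so the error originates in Step 2.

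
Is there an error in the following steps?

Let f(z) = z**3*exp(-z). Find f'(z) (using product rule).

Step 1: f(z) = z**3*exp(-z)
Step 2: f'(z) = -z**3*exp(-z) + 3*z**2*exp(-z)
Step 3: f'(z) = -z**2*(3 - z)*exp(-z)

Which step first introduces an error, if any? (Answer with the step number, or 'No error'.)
Step 3

Step 3 is incorrect due to a sign flip.
The step shows: -z**2*(3 - z)*exp(-z)
The correct value should be: z**2*(3 - z)*exp(-z)

Explanation: The sign of the whole expression was flipped: the term z**2*(3 - z)*exp(-z) was incorrectly written as -z**2*(3 - z)*exp(-z)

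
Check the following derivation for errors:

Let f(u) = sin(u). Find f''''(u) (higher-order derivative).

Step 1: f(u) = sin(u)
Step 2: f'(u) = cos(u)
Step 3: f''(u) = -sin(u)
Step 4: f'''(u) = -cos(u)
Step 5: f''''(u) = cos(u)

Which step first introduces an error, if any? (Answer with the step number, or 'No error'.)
Step 5

Step 5 is incorrect due to a wrong trig function.
The step shows: cos(u)
The correct value should be: sin(u)

Explanation: sin(u) was incorrectly written as cos(u): the term sin(u) was incorrectly written as cos(u)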